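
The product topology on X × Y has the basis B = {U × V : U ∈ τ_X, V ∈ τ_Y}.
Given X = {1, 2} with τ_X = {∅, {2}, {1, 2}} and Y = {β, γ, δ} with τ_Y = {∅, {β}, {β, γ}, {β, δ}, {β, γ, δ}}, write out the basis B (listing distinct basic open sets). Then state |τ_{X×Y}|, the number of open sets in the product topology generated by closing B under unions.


Basis B = {∅ × ∅, {2} × {β}, {1, 2} × {β}, {2} × {β, γ}, {2} × {β, δ}, {2} × {β, γ, δ}, {1, 2} × {β, γ}, {1, 2} × {β, δ}, {1, 2} × {β, γ, δ}}; |τ_{X×Y}| = 14.

Enumerate products U × V with U ∈ τ_X, V ∈ τ_Y (deduplicated):
  ∅ × ∅ = {} (∅)
  {2} × {β} = {(2,β)}
  {1, 2} × {β} = {(1,β), (2,β)}
  {2} × {β, γ} = {(2,β), (2,γ)}
  {2} × {β, δ} = {(2,β), (2,δ)}
  {2} × {β, γ, δ} = {(2,β), (2,γ), (2,δ)}
  {1, 2} × {β, γ} = {(1,β), (1,γ), (2,β), (2,γ)}
  {1, 2} × {β, δ} = {(1,β), (1,δ), (2,β), (2,δ)}
  {1, 2} × {β, γ, δ} = {(1,β), (1,γ), (1,δ), (2,β), (2,γ), (2,δ)}
These 9 distinct sets form the basis B.
Close under arbitrary unions to get τ_{X×Y}; counting gives |τ_{X×Y}| = 14.


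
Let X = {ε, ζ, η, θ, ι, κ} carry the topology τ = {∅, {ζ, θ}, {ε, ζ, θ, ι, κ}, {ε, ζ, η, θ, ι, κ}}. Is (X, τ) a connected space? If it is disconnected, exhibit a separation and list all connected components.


(X, τ) is connected.

Find clopen sets (U ∈ τ with X ∖ U ∈ τ):
  U = ∅, X ∖ U = {ε, ζ, η, θ, ι, κ} — both open, so U is clopen.
  U = {ε, ζ, η, θ, ι, κ}, X ∖ U = ∅ — both open, so U is clopen.
Only trivial clopens (∅ and X) exist, so (X, τ) is connected.
Compute connected components by grouping points that agree on all clopens:
  component: {ε, ζ, η, θ, ι, κ}


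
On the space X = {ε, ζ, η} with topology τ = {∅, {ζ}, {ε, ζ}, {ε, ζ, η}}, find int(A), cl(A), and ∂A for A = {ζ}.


int(A) = {ζ}, cl(A) = {ε, ζ, η}, ∂A = {ε, η}.

Closed sets in (X, τ) are complements of opens:
  closed(X, τ) = {∅, {η}, {ε, η}, {ε, ζ, η}}.
int(A) = ⋃ {U ∈ τ : U ⊆ A}. Opens contained in A: ∅, {ζ}.
Taking the union of these: int(A) = {ζ}.
cl(A) = ⋂ {C closed : A ⊆ C}. Closed sets containing A: {ε, ζ, η}.
Intersecting these: cl(A) = {ε, ζ, η}.
∂A = cl(A) ∖ int(A) = {ε, ζ, η} ∖ {ζ} = {ε, η}.


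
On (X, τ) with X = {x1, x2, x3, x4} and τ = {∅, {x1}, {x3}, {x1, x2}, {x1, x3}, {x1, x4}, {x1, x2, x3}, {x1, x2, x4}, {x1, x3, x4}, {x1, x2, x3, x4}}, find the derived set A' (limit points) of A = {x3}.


A' = ∅

For each x ∈ X, list the open sets U ∈ τ with x ∈ U, then check whether U ∩ (A ∖ {x}) ≠ ∅ for every such U.
  x = x1: open {x1} ∋ x has {x1} ∩ (A ∖ {x1}) = ∅, so x is NOT a limit point.
  x = x2: open {x1, x2} ∋ x has {x1, x2} ∩ (A ∖ {x2}) = ∅, so x is NOT a limit point.
  x = x3: open {x3} ∋ x has {x3} ∩ (A ∖ {x3}) = ∅, so x is NOT a limit point.
  x = x4: open {x1, x4} ∋ x has {x1, x4} ∩ (A ∖ {x4}) = ∅, so x is NOT a limit point.
Collecting: A' = ∅.


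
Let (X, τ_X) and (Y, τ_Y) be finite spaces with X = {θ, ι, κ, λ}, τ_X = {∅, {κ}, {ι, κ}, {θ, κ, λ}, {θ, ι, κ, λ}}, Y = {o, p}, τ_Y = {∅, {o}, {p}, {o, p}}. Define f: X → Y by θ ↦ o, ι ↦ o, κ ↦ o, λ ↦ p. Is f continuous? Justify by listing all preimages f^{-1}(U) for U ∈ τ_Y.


f is NOT continuous.

Compute f^{-1}(U) for each U ∈ τ_Y:
  U = ∅: f^{-1}(U) = ∅ ∈ τ_X ✓.
  U = {o}: f^{-1}(U) = {θ, ι, κ} ∉ τ_X ✗.
  U = {p}: f^{-1}(U) = {λ} ∉ τ_X ✗.
  U = {o, p}: f^{-1}(U) = {θ, ι, κ, λ} ∈ τ_X ✓.
Found U = {o} with f^{-1}(U) = {θ, ι, κ} not in τ_X. Therefore f is NOT continuous.


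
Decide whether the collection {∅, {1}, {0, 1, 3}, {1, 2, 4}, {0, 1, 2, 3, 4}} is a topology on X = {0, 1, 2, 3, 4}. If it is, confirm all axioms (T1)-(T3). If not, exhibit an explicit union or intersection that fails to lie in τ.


τ IS a topology on X.

Axiom (T1): ∅ ∈ τ? Yes; X ∈ τ? Yes.
Axiom (T2/T3): check pairwise unions and intersections of members of τ.
All pairwise intersections and unions checked — each lies in τ. Therefore τ satisfies (T1), (T2), (T3): it IS a topology on X.


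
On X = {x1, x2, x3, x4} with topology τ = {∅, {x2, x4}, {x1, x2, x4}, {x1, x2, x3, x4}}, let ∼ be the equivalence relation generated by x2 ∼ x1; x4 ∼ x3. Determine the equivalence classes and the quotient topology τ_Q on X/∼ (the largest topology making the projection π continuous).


X/∼ = {[x1=x2], [x3=x4]}; |τ_Q| = 2.

Equivalence classes: [x1=x2], [x3=x4].
Quotient map π: X → X/∼ sends x1 ↦ [x1=x2], x2 ↦ [x1=x2], x3 ↦ [x3=x4], x4 ↦ [x3=x4].
For each subset V ⊆ X/∼, compute π^{-1}(V) ⊆ X and check whether π^{-1}(V) ∈ τ. V is open in τ_Q iff π^{-1}(V) ∈ τ.
  V = {}: π^{-1}(V) = ∅ ∈ τ ✓.
  V = {[x1=x2]}: π^{-1}(V) = {x1, x2} ∉ τ ✗.
  V = {[x3=x4]}: π^{-1}(V) = {x3, x4} ∉ τ ✗.
  V = {[x1=x2], [x3=x4]}: π^{-1}(V) = {x1, x2, x3, x4} ∈ τ ✓.
Open sets in the quotient: τ_Q = {{}, {[x1=x2], [x3=x4]}} (2 elements).


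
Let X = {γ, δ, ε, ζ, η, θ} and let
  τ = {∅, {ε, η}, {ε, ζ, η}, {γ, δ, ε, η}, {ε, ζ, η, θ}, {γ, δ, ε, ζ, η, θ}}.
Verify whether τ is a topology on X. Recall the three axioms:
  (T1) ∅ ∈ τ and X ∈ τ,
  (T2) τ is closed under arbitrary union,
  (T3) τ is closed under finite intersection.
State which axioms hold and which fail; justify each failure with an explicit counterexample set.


τ is NOT a topology on X.

Axiom (T1): ∅ ∈ τ? Yes; X ∈ τ? Yes.
Axiom (T2/T3): check pairwise unions and intersections of members of τ.
Counterexample for (T2): {ε, ζ, η} ∪ {γ, δ, ε, η} = {γ, δ, ε, ζ, η} ∉ τ. Therefore τ is NOT a topology.


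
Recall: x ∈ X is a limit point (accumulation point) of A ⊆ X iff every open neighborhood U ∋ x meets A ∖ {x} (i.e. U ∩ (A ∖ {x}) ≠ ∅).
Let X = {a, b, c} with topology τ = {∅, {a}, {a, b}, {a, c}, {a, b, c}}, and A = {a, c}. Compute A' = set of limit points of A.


A' = {b, c}

For each x ∈ X, list the open sets U ∈ τ with x ∈ U, then check whether U ∩ (A ∖ {x}) ≠ ∅ for every such U.
  x = a: open {a} ∋ x has {a} ∩ (A ∖ {a}) = ∅, so x is NOT a limit point.
  x = b: opens ∋ x are {a, b}, {a, b, c}; each meets A ∖ {b}, so x IS a limit point.
  x = c: opens ∋ x are {a, c}, {a, b, c}; each meets A ∖ {c}, so x IS a limit point.
Collecting: A' = {b, c}.


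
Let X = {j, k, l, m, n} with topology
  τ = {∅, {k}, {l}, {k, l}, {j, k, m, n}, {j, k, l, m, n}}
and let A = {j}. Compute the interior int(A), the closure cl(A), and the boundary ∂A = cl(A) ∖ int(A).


int(A) = ∅, cl(A) = {j, m, n}, ∂A = {j, m, n}.

Closed sets in (X, τ) are complements of opens:
  closed(X, τ) = {∅, {l}, {j, m, n}, {j, k, m, n}, {j, l, m, n}, {j, k, l, m, n}}.
int(A) = ⋃ {U ∈ τ : U ⊆ A}. Opens contained in A: ∅.
Taking the union of these: int(A) = ∅.
cl(A) = ⋂ {C closed : A ⊆ C}. Closed sets containing A: {j, m, n}, {j, k, m, n}, {j, l, m, n}, {j, k, l, m, n}.
Intersecting these: cl(A) = {j, m, n}.
∂A = cl(A) ∖ int(A) = {j, m, n} ∖ ∅ = {j, m, n}.


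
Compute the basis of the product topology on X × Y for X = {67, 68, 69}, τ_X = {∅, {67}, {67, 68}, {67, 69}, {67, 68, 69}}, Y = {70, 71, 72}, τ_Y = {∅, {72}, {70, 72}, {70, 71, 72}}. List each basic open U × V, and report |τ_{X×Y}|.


Basis B = {∅ × ∅, {67} × {72}, {67} × {70, 72}, {67, 68} × {72}, {67, 69} × {72}, {67} × {70, 71, 72}, {67, 68, 69} × {72}, {67, 68} × {70, 72}, {67, 69} × {70, 72}, {67, 68} × {70, 71, 72}, {67, 69} × {70, 71, 72}, {67, 68, 69} × {70, 72}, {67, 68, 69} × {70, 71, 72}}; |τ_{X×Y}| = 30.

Enumerate products U × V with U ∈ τ_X, V ∈ τ_Y (deduplicated):
  ∅ × ∅ = {} (∅)
  {67} × {72} = {(67,72)}
  {67} × {70, 72} = {(67,70), (67,72)}
  {67, 68} × {72} = {(67,72), (68,72)}
  {67, 69} × {72} = {(67,72), (69,72)}
  {67} × {70, 71, 72} = {(67,70), (67,71), (67,72)}
  {67, 68, 69} × {72} = {(67,72), (68,72), (69,72)}
  {67, 68} × {70, 72} = {(67,70), (67,72), (68,70), (68,72)}
  {67, 69} × {70, 72} = {(67,70), (67,72), (69,70), (69,72)}
  {67, 68} × {70, 71, 72} = {(67,70), (67,71), (67,72), (68,70), (68,71), (68,72)}
  {67, 69} × {70, 71, 72} = {(67,70), (67,71), (67,72), (69,70), (69,71), (69,72)}
  {67, 68, 69} × {70, 72} = {(67,70), (67,72), (68,70), (68,72), (69,70), (69,72)}
  {67, 68, 69} × {70, 71, 72} = {(67,70), (67,71), (67,72), (68,70), (68,71), (68,72), (69,70), (69,71), (69,72)}
These 13 distinct sets form the basis B.
Close under arbitrary unions to get τ_{X×Y}; counting gives |τ_{X×Y}| = 30.


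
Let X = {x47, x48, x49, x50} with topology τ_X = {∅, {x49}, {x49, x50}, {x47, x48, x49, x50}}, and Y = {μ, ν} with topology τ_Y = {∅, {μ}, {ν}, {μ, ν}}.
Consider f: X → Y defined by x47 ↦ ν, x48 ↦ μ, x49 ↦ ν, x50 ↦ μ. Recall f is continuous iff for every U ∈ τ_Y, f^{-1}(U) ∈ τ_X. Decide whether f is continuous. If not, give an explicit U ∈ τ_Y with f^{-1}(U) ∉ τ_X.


f is NOT continuous.

Compute f^{-1}(U) for each U ∈ τ_Y:
  U = ∅: f^{-1}(U) = ∅ ∈ τ_X ✓.
  U = {μ}: f^{-1}(U) = {x48, x50} ∉ τ_X ✗.
  U = {ν}: f^{-1}(U) = {x47, x49} ∉ τ_X ✗.
  U = {μ, ν}: f^{-1}(U) = {x47, x48, x49, x50} ∈ τ_X ✓.
Found U = {μ} with f^{-1}(U) = {x48, x50} not in τ_X. Therefore f is NOT continuous.


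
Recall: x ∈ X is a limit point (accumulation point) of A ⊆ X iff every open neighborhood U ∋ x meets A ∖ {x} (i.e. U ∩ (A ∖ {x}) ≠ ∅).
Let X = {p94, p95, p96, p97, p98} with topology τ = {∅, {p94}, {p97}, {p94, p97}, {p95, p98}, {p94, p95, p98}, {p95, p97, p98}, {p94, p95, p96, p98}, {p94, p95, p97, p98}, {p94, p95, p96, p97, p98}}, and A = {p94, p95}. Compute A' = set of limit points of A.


A' = {p96, p98}

For each x ∈ X, list the open sets U ∈ τ with x ∈ U, then check whether U ∩ (A ∖ {x}) ≠ ∅ for every such U.
  x = p94: open {p94} ∋ x has {p94} ∩ (A ∖ {p94}) = ∅, so x is NOT a limit point.
  x = p95: open {p95, p98} ∋ x has {p95, p98} ∩ (A ∖ {p95}) = ∅, so x is NOT a limit point.
  x = p96: opens ∋ x are {p94, p95, p96, p98}, {p94, p95, p96, p97, p98}; each meets A ∖ {p96}, so x IS a limit point.
  x = p97: open {p97} ∋ x has {p97} ∩ (A ∖ {p97}) = ∅, so x is NOT a limit point.
  x = p98: opens ∋ x are {p95, p98}, {p94, p95, p98}, {p95, p97, p98}, {p94, p95, p96, p98}, {p94, p95, p97, p98}, {p94, p95, p96, p97, p98}; each meets A ∖ {p98}, so x IS a limit point.
Collecting: A' = {p96, p98}.


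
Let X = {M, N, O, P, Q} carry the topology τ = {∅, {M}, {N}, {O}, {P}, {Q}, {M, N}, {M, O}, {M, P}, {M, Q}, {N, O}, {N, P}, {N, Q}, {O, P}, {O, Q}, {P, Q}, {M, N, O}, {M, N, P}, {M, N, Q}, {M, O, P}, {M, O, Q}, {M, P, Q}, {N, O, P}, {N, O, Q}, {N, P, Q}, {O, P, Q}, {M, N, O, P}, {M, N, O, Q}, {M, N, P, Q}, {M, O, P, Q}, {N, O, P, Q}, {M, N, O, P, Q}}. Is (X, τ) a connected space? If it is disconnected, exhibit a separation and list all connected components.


(X, τ) is disconnected; components = [{M}, {N}, {O}, {P}, {Q}].

Find clopen sets (U ∈ τ with X ∖ U ∈ τ):
  U = ∅, X ∖ U = {M, N, O, P, Q} — both open, so U is clopen.
  U = {M}, X ∖ U = {N, O, P, Q} — both open, so U is clopen.
  U = {N}, X ∖ U = {M, O, P, Q} — both open, so U is clopen.
  U = {O}, X ∖ U = {M, N, P, Q} — both open, so U is clopen.
  U = {P}, X ∖ U = {M, N, O, Q} — both open, so U is clopen.
  U = {Q}, X ∖ U = {M, N, O, P} — both open, so U is clopen.
  U = {M, N}, X ∖ U = {O, P, Q} — both open, so U is clopen.
  U = {M, O}, X ∖ U = {N, P, Q} — both open, so U is clopen.
  U = {M, P}, X ∖ U = {N, O, Q} — both open, so U is clopen.
  U = {M, Q}, X ∖ U = {N, O, P} — both open, so U is clopen.
  U = {N, O}, X ∖ U = {M, P, Q} — both open, so U is clopen.
  U = {N, P}, X ∖ U = {M, O, Q} — both open, so U is clopen.
  U = {N, Q}, X ∖ U = {M, O, P} — both open, so U is clopen.
  U = {O, P}, X ∖ U = {M, N, Q} — both open, so U is clopen.
  U = {O, Q}, X ∖ U = {M, N, P} — both open, so U is clopen.
  U = {P, Q}, X ∖ U = {M, N, O} — both open, so U is clopen.
  U = {M, N, O}, X ∖ U = {P, Q} — both open, so U is clopen.
  U = {M, N, P}, X ∖ U = {O, Q} — both open, so U is clopen.
  U = {M, N, Q}, X ∖ U = {O, P} — both open, so U is clopen.
  U = {M, O, P}, X ∖ U = {N, Q} — both open, so U is clopen.
  U = {M, O, Q}, X ∖ U = {N, P} — both open, so U is clopen.
  U = {M, P, Q}, X ∖ U = {N, O} — both open, so U is clopen.
  U = {N, O, P}, X ∖ U = {M, Q} — both open, so U is clopen.
  U = {N, O, Q}, X ∖ U = {M, P} — both open, so U is clopen.
  U = {N, P, Q}, X ∖ U = {M, O} — both open, so U is clopen.
  U = {O, P, Q}, X ∖ U = {M, N} — both open, so U is clopen.
  U = {M, N, O, P}, X ∖ U = {Q} — both open, so U is clopen.
  U = {M, N, O, Q}, X ∖ U = {P} — both open, so U is clopen.
  U = {M, N, P, Q}, X ∖ U = {O} — both open, so U is clopen.
  U = {M, O, P, Q}, X ∖ U = {N} — both open, so U is clopen.
  U = {N, O, P, Q}, X ∖ U = {M} — both open, so U is clopen.
  U = {M, N, O, P, Q}, X ∖ U = ∅ — both open, so U is clopen.
Nontrivial clopen(s) exist: e.g. {N, P, Q}. So (X, τ) is disconnected.
Compute connected components by grouping points that agree on all clopens:
  component: {M}
  component: {N}
  component: {O}
  component: {P}
  component: {Q}


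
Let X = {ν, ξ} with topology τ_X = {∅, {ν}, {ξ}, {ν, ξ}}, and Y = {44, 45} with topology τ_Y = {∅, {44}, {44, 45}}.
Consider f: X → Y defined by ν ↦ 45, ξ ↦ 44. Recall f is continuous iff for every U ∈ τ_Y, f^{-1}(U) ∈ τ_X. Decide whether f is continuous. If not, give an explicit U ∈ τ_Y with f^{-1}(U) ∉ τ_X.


f IS continuous.

Compute f^{-1}(U) for each U ∈ τ_Y:
  U = ∅: f^{-1}(U) = ∅ ∈ τ_X ✓.
  U = {44}: f^{-1}(U) = {ξ} ∈ τ_X ✓.
  U = {44, 45}: f^{-1}(U) = {ν, ξ} ∈ τ_X ✓.
Every preimage lies in τ_X, so f IS continuous.


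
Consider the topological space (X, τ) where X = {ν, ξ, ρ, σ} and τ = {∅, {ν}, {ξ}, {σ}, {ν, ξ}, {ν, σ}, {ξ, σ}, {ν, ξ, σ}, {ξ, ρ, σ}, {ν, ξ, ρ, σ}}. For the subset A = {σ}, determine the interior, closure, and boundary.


int(A) = {σ}, cl(A) = {ρ, σ}, ∂A = {ρ}.

Closed sets in (X, τ) are complements of opens:
  closed(X, τ) = {∅, {ν}, {ρ}, {ν, ρ}, {ξ, ρ}, {ρ, σ}, {ν, ξ, ρ}, {ν, ρ, σ}, {ξ, ρ, σ}, {ν, ξ, ρ, σ}}.
int(A) = ⋃ {U ∈ τ : U ⊆ A}. Opens contained in A: ∅, {σ}.
Taking the union of these: int(A) = {σ}.
cl(A) = ⋂ {C closed : A ⊆ C}. Closed sets containing A: {ρ, σ}, {ν, ρ, σ}, {ξ, ρ, σ}, {ν, ξ, ρ, σ}.
Intersecting these: cl(A) = {ρ, σ}.
∂A = cl(A) ∖ int(A) = {ρ, σ} ∖ {σ} = {ρ}.


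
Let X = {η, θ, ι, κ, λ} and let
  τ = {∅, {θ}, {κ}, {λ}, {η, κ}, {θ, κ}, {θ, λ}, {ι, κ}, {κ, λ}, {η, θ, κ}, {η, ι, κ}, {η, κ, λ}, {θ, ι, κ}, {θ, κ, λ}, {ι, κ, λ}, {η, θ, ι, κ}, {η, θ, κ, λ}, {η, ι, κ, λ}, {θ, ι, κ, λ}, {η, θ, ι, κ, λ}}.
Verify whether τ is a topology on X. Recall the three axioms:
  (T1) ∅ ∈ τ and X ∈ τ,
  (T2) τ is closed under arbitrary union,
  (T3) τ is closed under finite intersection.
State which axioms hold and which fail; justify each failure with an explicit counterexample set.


τ IS a topology on X.

Axiom (T1): ∅ ∈ τ? Yes; X ∈ τ? Yes.
Axiom (T2/T3): check pairwise unions and intersections of members of τ.
All pairwise intersections and unions checked — each lies in τ. Therefore τ satisfies (T1), (T2), (T3): it IS a topology on X.


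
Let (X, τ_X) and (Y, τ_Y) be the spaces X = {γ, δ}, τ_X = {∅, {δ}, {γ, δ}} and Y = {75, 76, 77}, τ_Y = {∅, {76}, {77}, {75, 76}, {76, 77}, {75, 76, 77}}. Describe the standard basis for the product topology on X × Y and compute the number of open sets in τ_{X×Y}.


Basis B = {∅ × ∅, {δ} × {76}, {δ} × {77}, {γ, δ} × {76}, {γ, δ} × {77}, {δ} × {75, 76}, {δ} × {76, 77}, {δ} × {75, 76, 77}, {γ, δ} × {75, 76}, {γ, δ} × {76, 77}, {γ, δ} × {75, 76, 77}}; |τ_{X×Y}| = 18.

Enumerate products U × V with U ∈ τ_X, V ∈ τ_Y (deduplicated):
  ∅ × ∅ = {} (∅)
  {δ} × {76} = {(δ,76)}
  {δ} × {77} = {(δ,77)}
  {γ, δ} × {76} = {(γ,76), (δ,76)}
  {γ, δ} × {77} = {(γ,77), (δ,77)}
  {δ} × {75, 76} = {(δ,75), (δ,76)}
  {δ} × {76, 77} = {(δ,76), (δ,77)}
  {δ} × {75, 76, 77} = {(δ,75), (δ,76), (δ,77)}
  {γ, δ} × {75, 76} = {(γ,75), (γ,76), (δ,75), (δ,76)}
  {γ, δ} × {76, 77} = {(γ,76), (γ,77), (δ,76), (δ,77)}
  {γ, δ} × {75, 76, 77} = {(γ,75), (γ,76), (γ,77), (δ,75), (δ,76), (δ,77)}
These 11 distinct sets form the basis B.
Close under arbitrary unions to get τ_{X×Y}; counting gives |τ_{X×Y}| = 18.


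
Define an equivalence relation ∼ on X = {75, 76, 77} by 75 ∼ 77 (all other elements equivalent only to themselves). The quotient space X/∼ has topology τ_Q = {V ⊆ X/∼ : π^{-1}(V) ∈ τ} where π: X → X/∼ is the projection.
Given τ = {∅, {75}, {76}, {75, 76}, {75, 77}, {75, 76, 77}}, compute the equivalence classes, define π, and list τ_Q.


X/∼ = {[75=77], [76]}; |τ_Q| = 4.

Equivalence classes: [75=77], [76].
Quotient map π: X → X/∼ sends 75 ↦ [75=77], 76 ↦ [76], 77 ↦ [75=77].
For each subset V ⊆ X/∼, compute π^{-1}(V) ⊆ X and check whether π^{-1}(V) ∈ τ. V is open in τ_Q iff π^{-1}(V) ∈ τ.
  V = {}: π^{-1}(V) = ∅ ∈ τ ✓.
  V = {[75=77]}: π^{-1}(V) = {75, 77} ∈ τ ✓.
  V = {[76]}: π^{-1}(V) = {76} ∈ τ ✓.
  V = {[75=77], [76]}: π^{-1}(V) = {75, 76, 77} ∈ τ ✓.
Open sets in the quotient: τ_Q = {{}, {[75=77]}, {[76]}, {[75=77], [76]}} (4 elements).


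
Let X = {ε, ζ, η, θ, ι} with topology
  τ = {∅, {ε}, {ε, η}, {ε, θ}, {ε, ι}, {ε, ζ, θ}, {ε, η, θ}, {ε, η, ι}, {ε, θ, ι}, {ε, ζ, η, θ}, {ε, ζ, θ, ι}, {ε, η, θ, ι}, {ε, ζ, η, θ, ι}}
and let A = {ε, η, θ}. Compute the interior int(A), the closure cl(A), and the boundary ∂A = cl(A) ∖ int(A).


int(A) = {ε, η, θ}, cl(A) = {ε, ζ, η, θ, ι}, ∂A = {ζ, ι}.

Closed sets in (X, τ) are complements of opens:
  closed(X, τ) = {∅, {ζ}, {η}, {ι}, {ζ, η}, {ζ, θ}, {ζ, ι}, {η, ι}, {ζ, η, θ}, {ζ, η, ι}, {ζ, θ, ι}, {ζ, η, θ, ι}, {ε, ζ, η, θ, ι}}.
int(A) = ⋃ {U ∈ τ : U ⊆ A}. Opens contained in A: ∅, {ε}, {ε, η}, {ε, θ}, {ε, η, θ}.
Taking the union of these: int(A) = {ε, η, θ}.
cl(A) = ⋂ {C closed : A ⊆ C}. Closed sets containing A: {ε, ζ, η, θ, ι}.
Intersecting these: cl(A) = {ε, ζ, η, θ, ι}.
∂A = cl(A) ∖ int(A) = {ε, ζ, η, θ, ι} ∖ {ε, η, θ} = {ζ, ι}.


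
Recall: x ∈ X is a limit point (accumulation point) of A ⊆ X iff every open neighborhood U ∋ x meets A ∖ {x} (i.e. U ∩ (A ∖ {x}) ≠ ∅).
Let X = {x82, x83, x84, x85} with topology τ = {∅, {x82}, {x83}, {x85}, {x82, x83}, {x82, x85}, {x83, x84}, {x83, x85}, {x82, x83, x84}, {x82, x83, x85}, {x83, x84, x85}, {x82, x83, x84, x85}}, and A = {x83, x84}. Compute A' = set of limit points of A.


A' = {x84}

For each x ∈ X, list the open sets U ∈ τ with x ∈ U, then check whether U ∩ (A ∖ {x}) ≠ ∅ for every such U.
  x = x82: open {x82} ∋ x has {x82} ∩ (A ∖ {x82}) = ∅, so x is NOT a limit point.
  x = x83: open {x83} ∋ x has {x83} ∩ (A ∖ {x83}) = ∅, so x is NOT a limit point.
  x = x84: opens ∋ x are {x83, x84}, {x82, x83, x84}, {x83, x84, x85}, {x82, x83, x84, x85}; each meets A ∖ {x84}, so x IS a limit point.
  x = x85: open {x85} ∋ x has {x85} ∩ (A ∖ {x85}) = ∅, so x is NOT a limit point.
Collecting: A' = {x84}.


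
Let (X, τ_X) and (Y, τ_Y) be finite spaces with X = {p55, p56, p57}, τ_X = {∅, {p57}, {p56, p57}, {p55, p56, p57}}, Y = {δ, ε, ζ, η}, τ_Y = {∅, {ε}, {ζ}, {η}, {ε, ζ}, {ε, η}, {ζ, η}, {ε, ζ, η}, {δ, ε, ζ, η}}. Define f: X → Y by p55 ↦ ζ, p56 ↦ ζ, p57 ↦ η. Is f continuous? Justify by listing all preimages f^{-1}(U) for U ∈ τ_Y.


f is NOT continuous.

Compute f^{-1}(U) for each U ∈ τ_Y:
  U = ∅: f^{-1}(U) = ∅ ∈ τ_X ✓.
  U = {ε}: f^{-1}(U) = ∅ ∈ τ_X ✓.
  U = {ζ}: f^{-1}(U) = {p55, p56} ∉ τ_X ✗.
  U = {η}: f^{-1}(U) = {p57} ∈ τ_X ✓.
  U = {ε, ζ}: f^{-1}(U) = {p55, p56} ∉ τ_X ✗.
  U = {ε, η}: f^{-1}(U) = {p57} ∈ τ_X ✓.
  U = {ζ, η}: f^{-1}(U) = {p55, p56, p57} ∈ τ_X ✓.
  U = {ε, ζ, η}: f^{-1}(U) = {p55, p56, p57} ∈ τ_X ✓.
  U = {δ, ε, ζ, η}: f^{-1}(U) = {p55, p56, p57} ∈ τ_X ✓.
Found U = {ζ} with f^{-1}(U) = {p55, p56} not in τ_X. Therefore f is NOT continuous.


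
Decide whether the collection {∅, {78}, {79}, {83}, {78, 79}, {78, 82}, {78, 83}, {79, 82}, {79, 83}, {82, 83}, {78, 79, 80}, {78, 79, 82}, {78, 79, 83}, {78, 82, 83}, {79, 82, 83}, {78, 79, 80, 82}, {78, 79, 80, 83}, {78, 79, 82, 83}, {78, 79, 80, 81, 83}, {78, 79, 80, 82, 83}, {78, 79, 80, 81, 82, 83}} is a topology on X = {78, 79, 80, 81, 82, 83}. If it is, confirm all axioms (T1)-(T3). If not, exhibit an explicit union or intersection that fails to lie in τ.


τ is NOT a topology on X.

Axiom (T1): ∅ ∈ τ? Yes; X ∈ τ? Yes.
Axiom (T2/T3): check pairwise unions and intersections of members of τ.
Counterexample for (T3): {78, 82} ∩ {79, 82} = {82} ∉ τ. Therefore τ is NOT a topology.


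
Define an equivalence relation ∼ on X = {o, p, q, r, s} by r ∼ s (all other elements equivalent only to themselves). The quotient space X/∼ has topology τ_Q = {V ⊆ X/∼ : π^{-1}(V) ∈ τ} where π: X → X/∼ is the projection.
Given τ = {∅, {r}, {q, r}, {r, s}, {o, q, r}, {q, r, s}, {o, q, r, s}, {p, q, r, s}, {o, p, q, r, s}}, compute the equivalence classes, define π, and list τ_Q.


X/∼ = {[o], [p], [q], [r=s]}; |τ_Q| = 6.

Equivalence classes: [o], [p], [q], [r=s].
Quotient map π: X → X/∼ sends o ↦ [o], p ↦ [p], q ↦ [q], r ↦ [r=s], s ↦ [r=s].
For each subset V ⊆ X/∼, compute π^{-1}(V) ⊆ X and check whether π^{-1}(V) ∈ τ. V is open in τ_Q iff π^{-1}(V) ∈ τ.
  V = {}: π^{-1}(V) = ∅ ∈ τ ✓.
  V = {[o]}: π^{-1}(V) = {o} ∉ τ ✗.
  V = {[p]}: π^{-1}(V) = {p} ∉ τ ✗.
  V = {[o], [p]}: π^{-1}(V) = {o, p} ∉ τ ✗.
  V = {[q]}: π^{-1}(V) = {q} ∉ τ ✗.
  V = {[o], [q]}: π^{-1}(V) = {o, q} ∉ τ ✗.
  V = {[p], [q]}: π^{-1}(V) = {p, q} ∉ τ ✗.
  V = {[o], [p], [q]}: π^{-1}(V) = {o, p, q} ∉ τ ✗.
  V = {[r=s]}: π^{-1}(V) = {r, s} ∈ τ ✓.
  V = {[o], [r=s]}: π^{-1}(V) = {o, r, s} ∉ τ ✗.
  V = {[p], [r=s]}: π^{-1}(V) = {p, r, s} ∉ τ ✗.
  V = {[o], [p], [r=s]}: π^{-1}(V) = {o, p, r, s} ∉ τ ✗.
  V = {[q], [r=s]}: π^{-1}(V) = {q, r, s} ∈ τ ✓.
  V = {[o], [q], [r=s]}: π^{-1}(V) = {o, q, r, s} ∈ τ ✓.
  V = {[p], [q], [r=s]}: π^{-1}(V) = {p, q, r, s} ∈ τ ✓.
  V = {[o], [p], [q], [r=s]}: π^{-1}(V) = {o, p, q, r, s} ∈ τ ✓.
Open sets in the quotient: τ_Q = {{}, {[r=s]}, {[q], [r=s]}, {[o], [q], [r=s]}, {[p], [q], [r=s]}, {[o], [p], [q], [r=s]}} (6 elements).


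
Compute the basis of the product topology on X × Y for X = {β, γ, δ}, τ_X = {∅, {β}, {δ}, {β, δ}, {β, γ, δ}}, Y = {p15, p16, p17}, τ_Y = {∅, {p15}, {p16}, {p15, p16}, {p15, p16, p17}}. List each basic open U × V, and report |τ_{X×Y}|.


Basis B = {∅ × ∅, {β} × {p15}, {β} × {p16}, {δ} × {p15}, {δ} × {p16}, {β} × {p15, p16}, {β, δ} × {p15}, {β, δ} × {p16}, {δ} × {p15, p16}, {β} × {p15, p16, p17}, {β, γ, δ} × {p15}, {β, γ, δ} × {p16}, {δ} × {p15, p16, p17}, {β, δ} × {p15, p16}, {β, δ} × {p15, p16, p17}, {β, γ, δ} × {p15, p16}, {β, γ, δ} × {p15, p16, p17}}; |τ_{X×Y}| = 48.

Enumerate products U × V with U ∈ τ_X, V ∈ τ_Y (deduplicated):
  ∅ × ∅ = {} (∅)
  {β} × {p15} = {(β,p15)}
  {β} × {p16} = {(β,p16)}
  {δ} × {p15} = {(δ,p15)}
  {δ} × {p16} = {(δ,p16)}
  {β} × {p15, p16} = {(β,p15), (β,p16)}
  {β, δ} × {p15} = {(β,p15), (δ,p15)}
  {β, δ} × {p16} = {(β,p16), (δ,p16)}
  {δ} × {p15, p16} = {(δ,p15), (δ,p16)}
  {β} × {p15, p16, p17} = {(β,p15), (β,p16), (β,p17)}
  {β, γ, δ} × {p15} = {(β,p15), (γ,p15), (δ,p15)}
  {β, γ, δ} × {p16} = {(β,p16), (γ,p16), (δ,p16)}
  {δ} × {p15, p16, p17} = {(δ,p15), (δ,p16), (δ,p17)}
  {β, δ} × {p15, p16} = {(β,p15), (β,p16), (δ,p15), (δ,p16)}
  {β, δ} × {p15, p16, p17} = {(β,p15), (β,p16), (β,p17), (δ,p15), (δ,p16), (δ,p17)}
  {β, γ, δ} × {p15, p16} = {(β,p15), (β,p16), (γ,p15), (γ,p16), (δ,p15), (δ,p16)}
  {β, γ, δ} × {p15, p16, p17} = {(β,p15), (β,p16), (β,p17), (γ,p15), (γ,p16), (γ,p17), (δ,p15), (δ,p16), (δ,p17)}
These 17 distinct sets form the basis B.
Close under arbitrary unions to get τ_{X×Y}; counting gives |τ_{X×Y}| = 48.


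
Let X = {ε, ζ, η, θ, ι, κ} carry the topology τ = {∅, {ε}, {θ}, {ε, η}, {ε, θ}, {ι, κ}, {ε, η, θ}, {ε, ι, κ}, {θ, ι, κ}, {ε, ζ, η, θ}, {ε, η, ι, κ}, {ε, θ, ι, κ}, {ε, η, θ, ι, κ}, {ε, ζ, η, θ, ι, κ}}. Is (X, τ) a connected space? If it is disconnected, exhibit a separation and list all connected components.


(X, τ) is disconnected; components = [{ι, κ}, {ε, ζ, η, θ}].

Find clopen sets (U ∈ τ with X ∖ U ∈ τ):
  U = ∅, X ∖ U = {ε, ζ, η, θ, ι, κ} — both open, so U is clopen.
  U = {ι, κ}, X ∖ U = {ε, ζ, η, θ} — both open, so U is clopen.
  U = {ε, ζ, η, θ}, X ∖ U = {ι, κ} — both open, so U is clopen.
  U = {ε, ζ, η, θ, ι, κ}, X ∖ U = ∅ — both open, so U is clopen.
Nontrivial clopen(s) exist: e.g. {ι, κ}. So (X, τ) is disconnected.
Compute connected components by grouping points that agree on all clopens:
  component: {ι, κ}
  component: {ε, ζ, η, θ}


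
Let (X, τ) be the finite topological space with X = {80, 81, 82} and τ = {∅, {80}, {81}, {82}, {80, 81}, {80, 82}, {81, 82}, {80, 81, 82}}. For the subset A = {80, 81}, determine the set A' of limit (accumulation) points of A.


A' = ∅

For each x ∈ X, list the open sets U ∈ τ with x ∈ U, then check whether U ∩ (A ∖ {x}) ≠ ∅ for every such U.
  x = 80: open {80} ∋ x has {80} ∩ (A ∖ {80}) = ∅, so x is NOT a limit point.
  x = 81: open {81} ∋ x has {81} ∩ (A ∖ {81}) = ∅, so x is NOT a limit point.
  x = 82: open {82} ∋ x has {82} ∩ (A ∖ {82}) = ∅, so x is NOT a limit point.
Collecting: A' = ∅.


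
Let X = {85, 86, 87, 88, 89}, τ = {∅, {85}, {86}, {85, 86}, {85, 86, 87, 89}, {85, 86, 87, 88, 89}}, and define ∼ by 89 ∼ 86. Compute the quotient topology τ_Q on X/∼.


X/∼ = {[85], [86=89], [87], [88]}; |τ_Q| = 4.

Equivalence classes: [85], [86=89], [87], [88].
Quotient map π: X → X/∼ sends 85 ↦ [85], 86 ↦ [86=89], 87 ↦ [87], 88 ↦ [88], 89 ↦ [86=89].
For each subset V ⊆ X/∼, compute π^{-1}(V) ⊆ X and check whether π^{-1}(V) ∈ τ. V is open in τ_Q iff π^{-1}(V) ∈ τ.
  V = {}: π^{-1}(V) = ∅ ∈ τ ✓.
  V = {[85]}: π^{-1}(V) = {85} ∈ τ ✓.
  V = {[86=89]}: π^{-1}(V) = {86, 89} ∉ τ ✗.
  V = {[85], [86=89]}: π^{-1}(V) = {85, 86, 89} ∉ τ ✗.
  V = {[87]}: π^{-1}(V) = {87} ∉ τ ✗.
  V = {[85], [87]}: π^{-1}(V) = {85, 87} ∉ τ ✗.
  V = {[86=89], [87]}: π^{-1}(V) = {86, 87, 89} ∉ τ ✗.
  V = {[85], [86=89], [87]}: π^{-1}(V) = {85, 86, 87, 89} ∈ τ ✓.
  V = {[88]}: π^{-1}(V) = {88} ∉ τ ✗.
  V = {[85], [88]}: π^{-1}(V) = {85, 88} ∉ τ ✗.
  V = {[86=89], [88]}: π^{-1}(V) = {86, 88, 89} ∉ τ ✗.
  V = {[85], [86=89], [88]}: π^{-1}(V) = {85, 86, 88, 89} ∉ τ ✗.
  V = {[87], [88]}: π^{-1}(V) = {87, 88} ∉ τ ✗.
  V = {[85], [87], [88]}: π^{-1}(V) = {85, 87, 88} ∉ τ ✗.
  V = {[86=89], [87], [88]}: π^{-1}(V) = {86, 87, 88, 89} ∉ τ ✗.
  V = {[85], [86=89], [87], [88]}: π^{-1}(V) = {85, 86, 87, 88, 89} ∈ τ ✓.
Open sets in the quotient: τ_Q = {{}, {[85]}, {[85], [86=89], [87]}, {[85], [86=89], [87], [88]}} (4 elements).


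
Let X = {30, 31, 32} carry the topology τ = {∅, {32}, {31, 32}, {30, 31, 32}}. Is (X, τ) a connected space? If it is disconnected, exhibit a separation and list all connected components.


(X, τ) is connected.

Find clopen sets (U ∈ τ with X ∖ U ∈ τ):
  U = ∅, X ∖ U = {30, 31, 32} — both open, so U is clopen.
  U = {30, 31, 32}, X ∖ U = ∅ — both open, so U is clopen.
Only trivial clopens (∅ and X) exist, so (X, τ) is connected.
Compute connected components by grouping points that agree on all clopens:
  component: {30, 31, 32}


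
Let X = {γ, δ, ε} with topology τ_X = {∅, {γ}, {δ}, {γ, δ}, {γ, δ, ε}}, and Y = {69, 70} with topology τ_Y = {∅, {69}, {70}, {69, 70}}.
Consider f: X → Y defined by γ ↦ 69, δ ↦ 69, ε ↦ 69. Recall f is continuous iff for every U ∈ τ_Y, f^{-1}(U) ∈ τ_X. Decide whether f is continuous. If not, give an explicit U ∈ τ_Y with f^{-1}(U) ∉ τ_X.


f IS continuous.

Compute f^{-1}(U) for each U ∈ τ_Y:
  U = ∅: f^{-1}(U) = ∅ ∈ τ_X ✓.
  U = {69}: f^{-1}(U) = {γ, δ, ε} ∈ τ_X ✓.
  U = {70}: f^{-1}(U) = ∅ ∈ τ_X ✓.
  U = {69, 70}: f^{-1}(U) = {γ, δ, ε} ∈ τ_X ✓.
Every preimage lies in τ_X, so f IS continuous.


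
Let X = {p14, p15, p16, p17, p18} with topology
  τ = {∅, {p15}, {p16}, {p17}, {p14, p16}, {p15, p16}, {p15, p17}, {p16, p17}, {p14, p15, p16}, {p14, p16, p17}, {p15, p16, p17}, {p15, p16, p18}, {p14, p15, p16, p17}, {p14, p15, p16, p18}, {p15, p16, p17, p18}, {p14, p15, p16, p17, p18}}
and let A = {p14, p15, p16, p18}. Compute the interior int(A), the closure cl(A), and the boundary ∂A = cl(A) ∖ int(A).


int(A) = {p14, p15, p16, p18}, cl(A) = {p14, p15, p16, p18}, ∂A = ∅.

Closed sets in (X, τ) are complements of opens:
  closed(X, τ) = {∅, {p14}, {p17}, {p18}, {p14, p17}, {p14, p18}, {p15, p18}, {p17, p18}, {p14, p15, p18}, {p14, p16, p18}, {p14, p17, p18}, {p15, p17, p18}, {p14, p15, p16, p18}, {p14, p15, p17, p18}, {p14, p16, p17, p18}, {p14, p15, p16, p17, p18}}.
int(A) = ⋃ {U ∈ τ : U ⊆ A}. Opens contained in A: ∅, {p15}, {p16}, {p14, p16}, {p15, p16}, {p14, p15, p16}, {p15, p16, p18}, {p14, p15, p16, p18}.
Taking the union of these: int(A) = {p14, p15, p16, p18}.
cl(A) = ⋂ {C closed : A ⊆ C}. Closed sets containing A: {p14, p15, p16, p18}, {p14, p15, p16, p17, p18}.
Intersecting these: cl(A) = {p14, p15, p16, p18}.
∂A = cl(A) ∖ int(A) = {p14, p15, p16, p18} ∖ {p14, p15, p16, p18} = ∅.


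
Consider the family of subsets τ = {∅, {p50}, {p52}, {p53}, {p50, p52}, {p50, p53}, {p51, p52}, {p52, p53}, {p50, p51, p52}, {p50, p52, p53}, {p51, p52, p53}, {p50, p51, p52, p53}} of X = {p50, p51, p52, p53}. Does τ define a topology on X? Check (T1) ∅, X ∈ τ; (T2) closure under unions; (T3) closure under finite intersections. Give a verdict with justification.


τ IS a topology on X.

Axiom (T1): ∅ ∈ τ? Yes; X ∈ τ? Yes.
Axiom (T2/T3): check pairwise unions and intersections of members of τ.
All pairwise intersections and unions checked — each lies in τ. Therefore τ satisfies (T1), (T2), (T3): it IS a topology on X.


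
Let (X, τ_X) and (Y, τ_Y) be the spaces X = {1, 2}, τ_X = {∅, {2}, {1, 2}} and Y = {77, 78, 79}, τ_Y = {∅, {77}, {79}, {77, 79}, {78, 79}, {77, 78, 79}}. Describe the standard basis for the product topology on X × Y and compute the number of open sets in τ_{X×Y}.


Basis B = {∅ × ∅, {2} × {77}, {2} × {79}, {1, 2} × {77}, {1, 2} × {79}, {2} × {77, 79}, {2} × {78, 79}, {2} × {77, 78, 79}, {1, 2} × {77, 79}, {1, 2} × {78, 79}, {1, 2} × {77, 78, 79}}; |τ_{X×Y}| = 18.

Enumerate products U × V with U ∈ τ_X, V ∈ τ_Y (deduplicated):
  ∅ × ∅ = {} (∅)
  {2} × {77} = {(2,77)}
  {2} × {79} = {(2,79)}
  {1, 2} × {77} = {(1,77), (2,77)}
  {1, 2} × {79} = {(1,79), (2,79)}
  {2} × {77, 79} = {(2,77), (2,79)}
  {2} × {78, 79} = {(2,78), (2,79)}
  {2} × {77, 78, 79} = {(2,77), (2,78), (2,79)}
  {1, 2} × {77, 79} = {(1,77), (1,79), (2,77), (2,79)}
  {1, 2} × {78, 79} = {(1,78), (1,79), (2,78), (2,79)}
  {1, 2} × {77, 78, 79} = {(1,77), (1,78), (1,79), (2,77), (2,78), (2,79)}
These 11 distinct sets form the basis B.
Close under arbitrary unions to get τ_{X×Y}; counting gives |τ_{X×Y}| = 18.


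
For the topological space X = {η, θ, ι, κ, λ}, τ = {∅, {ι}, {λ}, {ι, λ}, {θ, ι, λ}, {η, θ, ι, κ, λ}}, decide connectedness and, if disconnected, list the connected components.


(X, τ) is connected.

Find clopen sets (U ∈ τ with X ∖ U ∈ τ):
  U = ∅, X ∖ U = {η, θ, ι, κ, λ} — both open, so U is clopen.
  U = {η, θ, ι, κ, λ}, X ∖ U = ∅ — both open, so U is clopen.
Only trivial clopens (∅ and X) exist, so (X, τ) is connected.
Compute connected components by grouping points that agree on all clopens:
  component: {η, θ, ι, κ, λ}


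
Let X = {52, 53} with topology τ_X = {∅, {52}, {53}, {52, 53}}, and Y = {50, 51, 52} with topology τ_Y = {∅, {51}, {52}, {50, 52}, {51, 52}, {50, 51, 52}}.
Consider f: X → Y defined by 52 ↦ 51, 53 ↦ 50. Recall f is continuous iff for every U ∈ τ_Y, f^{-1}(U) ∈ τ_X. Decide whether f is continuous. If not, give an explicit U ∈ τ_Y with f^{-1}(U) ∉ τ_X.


f IS continuous.

Compute f^{-1}(U) for each U ∈ τ_Y:
  U = ∅: f^{-1}(U) = ∅ ∈ τ_X ✓.
  U = {51}: f^{-1}(U) = {52} ∈ τ_X ✓.
  U = {52}: f^{-1}(U) = ∅ ∈ τ_X ✓.
  U = {50, 52}: f^{-1}(U) = {53} ∈ τ_X ✓.
  U = {51, 52}: f^{-1}(U) = {52} ∈ τ_X ✓.
  U = {50, 51, 52}: f^{-1}(U) = {52, 53} ∈ τ_X ✓.
Every preimage lies in τ_X, so f IS continuous.


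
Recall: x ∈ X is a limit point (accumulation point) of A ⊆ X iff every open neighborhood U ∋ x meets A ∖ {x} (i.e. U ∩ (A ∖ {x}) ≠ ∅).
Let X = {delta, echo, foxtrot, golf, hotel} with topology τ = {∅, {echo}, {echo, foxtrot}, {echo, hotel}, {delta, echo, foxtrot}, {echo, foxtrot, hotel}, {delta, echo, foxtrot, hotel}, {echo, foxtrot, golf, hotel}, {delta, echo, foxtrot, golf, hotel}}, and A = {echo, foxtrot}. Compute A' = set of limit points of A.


A' = {delta, foxtrot, golf, hotel}

For each x ∈ X, list the open sets U ∈ τ with x ∈ U, then check whether U ∩ (A ∖ {x}) ≠ ∅ for every such U.
  x = delta: opens ∋ x are {delta, echo, foxtrot}, {delta, echo, foxtrot, hotel}, {delta, echo, foxtrot, golf, hotel}; each meets A ∖ {delta}, so x IS a limit point.
  x = echo: open {echo} ∋ x has {echo} ∩ (A ∖ {echo}) = ∅, so x is NOT a limit point.
  x = foxtrot: opens ∋ x are {echo, foxtrot}, {delta, echo, foxtrot}, {echo, foxtrot, hotel}, {delta, echo, foxtrot, hotel}, {echo, foxtrot, golf, hotel}, {delta, echo, foxtrot, golf, hotel}; each meets A ∖ {foxtrot}, so x IS a limit point.
  x = golf: opens ∋ x are {echo, foxtrot, golf, hotel}, {delta, echo, foxtrot, golf, hotel}; each meets A ∖ {golf}, so x IS a limit point.
  x = hotel: opens ∋ x are {echo, hotel}, {echo, foxtrot, hotel}, {delta, echo, foxtrot, hotel}, {echo, foxtrot, golf, hotel}, {delta, echo, foxtrot, golf, hotel}; each meets A ∖ {hotel}, so x IS a limit point.
Collecting: A' = {delta, foxtrot, golf, hotel}.


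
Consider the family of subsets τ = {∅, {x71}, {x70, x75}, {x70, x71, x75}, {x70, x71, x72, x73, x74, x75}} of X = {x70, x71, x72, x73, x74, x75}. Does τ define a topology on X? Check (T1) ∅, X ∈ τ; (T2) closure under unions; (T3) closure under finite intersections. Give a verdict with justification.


τ IS a topology on X.

Axiom (T1): ∅ ∈ τ? Yes; X ∈ τ? Yes.
Axiom (T2/T3): check pairwise unions and intersections of members of τ.
All pairwise intersections and unions checked — each lies in τ. Therefore τ satisfies (T1), (T2), (T3): it IS a topology on X.


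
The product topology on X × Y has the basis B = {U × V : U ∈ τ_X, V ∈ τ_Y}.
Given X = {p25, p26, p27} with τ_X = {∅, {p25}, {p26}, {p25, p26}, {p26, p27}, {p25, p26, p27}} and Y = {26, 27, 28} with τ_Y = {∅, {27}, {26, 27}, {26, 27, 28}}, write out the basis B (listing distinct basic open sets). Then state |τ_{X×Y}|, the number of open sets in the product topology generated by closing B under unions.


Basis B = {∅ × ∅, {p25} × {27}, {p26} × {27}, {p25} × {26, 27}, {p25, p26} × {27}, {p26} × {26, 27}, {p26, p27} × {27}, {p25} × {26, 27, 28}, {p25, p26, p27} × {27}, {p26} × {26, 27, 28}, {p25, p26} × {26, 27}, {p26, p27} × {26, 27}, {p25, p26} × {26, 27, 28}, {p25, p26, p27} × {26, 27}, {p26, p27} × {26, 27, 28}, {p25, p26, p27} × {26, 27, 28}}; |τ_{X×Y}| = 40.

Enumerate products U × V with U ∈ τ_X, V ∈ τ_Y (deduplicated):
  ∅ × ∅ = {} (∅)
  {p25} × {27} = {(p25,27)}
  {p26} × {27} = {(p26,27)}
  {p25} × {26, 27} = {(p25,26), (p25,27)}
  {p25, p26} × {27} = {(p25,27), (p26,27)}
  {p26} × {26, 27} = {(p26,26), (p26,27)}
  {p26, p27} × {27} = {(p26,27), (p27,27)}
  {p25} × {26, 27, 28} = {(p25,26), (p25,27), (p25,28)}
  {p25, p26, p27} × {27} = {(p25,27), (p26,27), (p27,27)}
  {p26} × {26, 27, 28} = {(p26,26), (p26,27), (p26,28)}
  {p25, p26} × {26, 27} = {(p25,26), (p25,27), (p26,26), (p26,27)}
  {p26, p27} × {26, 27} = {(p26,26), (p26,27), (p27,26), (p27,27)}
  {p25, p26} × {26, 27, 28} = {(p25,26), (p25,27), (p25,28), (p26,26), (p26,27), (p26,28)}
  {p25, p26, p27} × {26, 27} = {(p25,26), (p25,27), (p26,26), (p26,27), (p27,26), (p27,27)}
  {p26, p27} × {26, 27, 28} = {(p26,26), (p26,27), (p26,28), (p27,26), (p27,27), (p27,28)}
  {p25, p26, p27} × {26, 27, 28} = {(p25,26), (p25,27), (p25,28), (p26,26), (p26,27), (p26,28), (p27,26), (p27,27), (p27,28)}
These 16 distinct sets form the basis B.
Close under arbitrary unions to get τ_{X×Y}; counting gives |τ_{X×Y}| = 40.


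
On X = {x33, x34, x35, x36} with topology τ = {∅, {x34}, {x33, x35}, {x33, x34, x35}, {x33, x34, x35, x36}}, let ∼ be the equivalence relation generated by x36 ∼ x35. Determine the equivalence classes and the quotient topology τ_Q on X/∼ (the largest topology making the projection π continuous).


X/∼ = {[x33], [x34], [x35=x36]}; |τ_Q| = 3.

Equivalence classes: [x33], [x34], [x35=x36].
Quotient map π: X → X/∼ sends x33 ↦ [x33], x34 ↦ [x34], x35 ↦ [x35=x36], x36 ↦ [x35=x36].
For each subset V ⊆ X/∼, compute π^{-1}(V) ⊆ X and check whether π^{-1}(V) ∈ τ. V is open in τ_Q iff π^{-1}(V) ∈ τ.
  V = {}: π^{-1}(V) = ∅ ∈ τ ✓.
  V = {[x33]}: π^{-1}(V) = {x33} ∉ τ ✗.
  V = {[x34]}: π^{-1}(V) = {x34} ∈ τ ✓.
  V = {[x33], [x34]}: π^{-1}(V) = {x33, x34} ∉ τ ✗.
  V = {[x35=x36]}: π^{-1}(V) = {x35, x36} ∉ τ ✗.
  V = {[x33], [x35=x36]}: π^{-1}(V) = {x33, x35, x36} ∉ τ ✗.
  V = {[x34], [x35=x36]}: π^{-1}(V) = {x34, x35, x36} ∉ τ ✗.
  V = {[x33], [x34], [x35=x36]}: π^{-1}(V) = {x33, x34, x35, x36} ∈ τ ✓.
Open sets in the quotient: τ_Q = {{}, {[x34]}, {[x33], [x34], [x35=x36]}} (3 elements).


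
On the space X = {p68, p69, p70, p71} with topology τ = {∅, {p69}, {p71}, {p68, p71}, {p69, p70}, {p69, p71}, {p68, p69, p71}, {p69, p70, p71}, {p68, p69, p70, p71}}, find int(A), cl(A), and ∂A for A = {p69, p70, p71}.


int(A) = {p69, p70, p71}, cl(A) = {p68, p69, p70, p71}, ∂A = {p68}.

Closed sets in (X, τ) are complements of opens:
  closed(X, τ) = {∅, {p68}, {p70}, {p68, p70}, {p68, p71}, {p69, p70}, {p68, p69, p70}, {p68, p70, p71}, {p68, p69, p70, p71}}.
int(A) = ⋃ {U ∈ τ : U ⊆ A}. Opens contained in A: ∅, {p69}, {p71}, {p69, p70}, {p69, p71}, {p69, p70, p71}.
Taking the union of these: int(A) = {p69, p70, p71}.
cl(A) = ⋂ {C closed : A ⊆ C}. Closed sets containing A: {p68, p69, p70, p71}.
Intersecting these: cl(A) = {p68, p69, p70, p71}.
∂A = cl(A) ∖ int(A) = {p68, p69, p70, p71} ∖ {p69, p70, p71} = {p68}.


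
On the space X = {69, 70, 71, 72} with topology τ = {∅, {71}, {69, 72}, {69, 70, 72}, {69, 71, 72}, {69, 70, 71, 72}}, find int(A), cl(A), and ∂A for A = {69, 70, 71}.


int(A) = {71}, cl(A) = {69, 70, 71, 72}, ∂A = {69, 70, 72}.

Closed sets in (X, τ) are complements of opens:
  closed(X, τ) = {∅, {70}, {71}, {70, 71}, {69, 70, 72}, {69, 70, 71, 72}}.
int(A) = ⋃ {U ∈ τ : U ⊆ A}. Opens contained in A: ∅, {71}.
Taking the union of these: int(A) = {71}.
cl(A) = ⋂ {C closed : A ⊆ C}. Closed sets containing A: {69, 70, 71, 72}.
Intersecting these: cl(A) = {69, 70, 71, 72}.
∂A = cl(A) ∖ int(A) = {69, 70, 71, 72} ∖ {71} = {69, 70, 72}.
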